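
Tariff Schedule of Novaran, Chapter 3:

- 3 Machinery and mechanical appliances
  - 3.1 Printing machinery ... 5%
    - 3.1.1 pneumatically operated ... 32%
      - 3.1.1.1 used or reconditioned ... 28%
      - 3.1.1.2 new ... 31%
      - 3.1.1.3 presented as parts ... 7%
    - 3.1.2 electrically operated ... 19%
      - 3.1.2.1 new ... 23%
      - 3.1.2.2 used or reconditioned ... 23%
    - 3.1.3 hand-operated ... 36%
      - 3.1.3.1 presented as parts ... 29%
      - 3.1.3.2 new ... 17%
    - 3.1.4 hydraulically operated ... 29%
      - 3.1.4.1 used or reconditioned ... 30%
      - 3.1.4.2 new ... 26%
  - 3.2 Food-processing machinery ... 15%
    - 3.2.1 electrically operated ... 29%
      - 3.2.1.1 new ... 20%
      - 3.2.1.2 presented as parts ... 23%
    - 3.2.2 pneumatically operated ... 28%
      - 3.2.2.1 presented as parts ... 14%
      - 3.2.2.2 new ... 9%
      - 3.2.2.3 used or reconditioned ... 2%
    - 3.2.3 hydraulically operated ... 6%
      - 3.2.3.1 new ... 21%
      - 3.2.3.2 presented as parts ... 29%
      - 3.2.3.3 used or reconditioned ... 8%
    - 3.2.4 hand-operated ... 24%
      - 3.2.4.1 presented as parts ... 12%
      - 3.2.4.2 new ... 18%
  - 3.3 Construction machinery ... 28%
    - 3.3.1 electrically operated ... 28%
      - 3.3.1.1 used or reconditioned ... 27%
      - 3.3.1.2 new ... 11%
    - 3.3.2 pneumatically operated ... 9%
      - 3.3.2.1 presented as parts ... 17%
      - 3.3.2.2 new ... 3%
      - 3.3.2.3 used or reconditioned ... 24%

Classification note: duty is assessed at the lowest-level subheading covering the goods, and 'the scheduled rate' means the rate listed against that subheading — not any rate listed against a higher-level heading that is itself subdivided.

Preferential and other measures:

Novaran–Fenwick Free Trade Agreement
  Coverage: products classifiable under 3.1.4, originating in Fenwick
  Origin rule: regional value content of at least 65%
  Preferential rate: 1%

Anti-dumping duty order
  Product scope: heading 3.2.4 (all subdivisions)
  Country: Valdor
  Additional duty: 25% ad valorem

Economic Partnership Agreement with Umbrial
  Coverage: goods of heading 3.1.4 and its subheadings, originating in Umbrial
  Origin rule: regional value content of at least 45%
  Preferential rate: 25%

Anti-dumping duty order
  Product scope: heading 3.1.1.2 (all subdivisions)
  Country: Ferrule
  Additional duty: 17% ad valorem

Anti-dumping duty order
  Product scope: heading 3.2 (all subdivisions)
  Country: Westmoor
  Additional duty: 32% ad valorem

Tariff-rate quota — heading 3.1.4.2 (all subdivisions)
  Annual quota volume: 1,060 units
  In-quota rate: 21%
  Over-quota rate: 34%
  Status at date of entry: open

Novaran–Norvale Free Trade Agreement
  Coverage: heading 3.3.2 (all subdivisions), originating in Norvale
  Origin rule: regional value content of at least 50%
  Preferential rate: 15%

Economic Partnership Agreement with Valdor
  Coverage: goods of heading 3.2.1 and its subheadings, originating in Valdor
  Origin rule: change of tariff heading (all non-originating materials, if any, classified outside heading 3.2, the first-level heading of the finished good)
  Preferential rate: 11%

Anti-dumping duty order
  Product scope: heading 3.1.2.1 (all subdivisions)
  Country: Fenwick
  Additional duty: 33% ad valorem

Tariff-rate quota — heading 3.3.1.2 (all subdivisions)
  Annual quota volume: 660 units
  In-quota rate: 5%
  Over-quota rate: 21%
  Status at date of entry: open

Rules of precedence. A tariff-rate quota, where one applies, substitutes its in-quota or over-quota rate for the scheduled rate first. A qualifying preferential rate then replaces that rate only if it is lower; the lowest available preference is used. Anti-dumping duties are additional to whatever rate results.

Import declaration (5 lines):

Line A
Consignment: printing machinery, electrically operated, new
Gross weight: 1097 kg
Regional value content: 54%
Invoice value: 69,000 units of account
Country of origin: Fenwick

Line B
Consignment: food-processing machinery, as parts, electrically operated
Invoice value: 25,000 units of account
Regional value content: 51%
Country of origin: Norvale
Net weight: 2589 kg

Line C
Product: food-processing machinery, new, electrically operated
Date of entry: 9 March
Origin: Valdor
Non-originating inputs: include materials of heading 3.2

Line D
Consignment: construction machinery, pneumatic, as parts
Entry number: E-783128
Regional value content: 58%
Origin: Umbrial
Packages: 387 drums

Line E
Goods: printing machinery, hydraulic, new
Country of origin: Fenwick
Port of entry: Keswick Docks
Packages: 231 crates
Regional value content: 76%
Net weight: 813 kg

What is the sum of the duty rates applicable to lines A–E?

117%

Line A: printing → 3.1; electrically operated → 3.1.2; new → 3.1.2.1. Scheduled 23%. Fenwick agreement on 3.1.4: 3.1.2.1 not covered; anti-dumping (Fenwick, 3.1.2.1): +33%; total 23% + 33% = 56%. → 56%.
Line B: food-processing → 3.2; electrically operated → 3.2.1; as parts → 3.2.1.2. Scheduled 23%. Norvale agreement on 3.3.2: 3.2.1.2 not covered. → 23%.
Line C: food-processing → 3.2; electrically operated → 3.2.1; new → 3.2.1.1. Scheduled 20%. Valdor agreement on 3.2.1: CTH not met. → 20%.
Line D: construction → 3.3; pneumatic → 3.3.2; as parts → 3.3.2.1. Scheduled 17%. Umbrial agreement on 3.1.4: 3.3.2.1 not covered. → 17%.
Line E: printing → 3.1; hydraulic → 3.1.4; new → 3.1.4.2. Scheduled 26%. quota on 3.1.4.2 open → in-quota 21%; Fenwick agreement on 3.1.4: RVC ≥ 65% → 1% available; preferential 1%. → 1%.
Sum: 56% + 23% + 20% + 17% + 1% = 117%.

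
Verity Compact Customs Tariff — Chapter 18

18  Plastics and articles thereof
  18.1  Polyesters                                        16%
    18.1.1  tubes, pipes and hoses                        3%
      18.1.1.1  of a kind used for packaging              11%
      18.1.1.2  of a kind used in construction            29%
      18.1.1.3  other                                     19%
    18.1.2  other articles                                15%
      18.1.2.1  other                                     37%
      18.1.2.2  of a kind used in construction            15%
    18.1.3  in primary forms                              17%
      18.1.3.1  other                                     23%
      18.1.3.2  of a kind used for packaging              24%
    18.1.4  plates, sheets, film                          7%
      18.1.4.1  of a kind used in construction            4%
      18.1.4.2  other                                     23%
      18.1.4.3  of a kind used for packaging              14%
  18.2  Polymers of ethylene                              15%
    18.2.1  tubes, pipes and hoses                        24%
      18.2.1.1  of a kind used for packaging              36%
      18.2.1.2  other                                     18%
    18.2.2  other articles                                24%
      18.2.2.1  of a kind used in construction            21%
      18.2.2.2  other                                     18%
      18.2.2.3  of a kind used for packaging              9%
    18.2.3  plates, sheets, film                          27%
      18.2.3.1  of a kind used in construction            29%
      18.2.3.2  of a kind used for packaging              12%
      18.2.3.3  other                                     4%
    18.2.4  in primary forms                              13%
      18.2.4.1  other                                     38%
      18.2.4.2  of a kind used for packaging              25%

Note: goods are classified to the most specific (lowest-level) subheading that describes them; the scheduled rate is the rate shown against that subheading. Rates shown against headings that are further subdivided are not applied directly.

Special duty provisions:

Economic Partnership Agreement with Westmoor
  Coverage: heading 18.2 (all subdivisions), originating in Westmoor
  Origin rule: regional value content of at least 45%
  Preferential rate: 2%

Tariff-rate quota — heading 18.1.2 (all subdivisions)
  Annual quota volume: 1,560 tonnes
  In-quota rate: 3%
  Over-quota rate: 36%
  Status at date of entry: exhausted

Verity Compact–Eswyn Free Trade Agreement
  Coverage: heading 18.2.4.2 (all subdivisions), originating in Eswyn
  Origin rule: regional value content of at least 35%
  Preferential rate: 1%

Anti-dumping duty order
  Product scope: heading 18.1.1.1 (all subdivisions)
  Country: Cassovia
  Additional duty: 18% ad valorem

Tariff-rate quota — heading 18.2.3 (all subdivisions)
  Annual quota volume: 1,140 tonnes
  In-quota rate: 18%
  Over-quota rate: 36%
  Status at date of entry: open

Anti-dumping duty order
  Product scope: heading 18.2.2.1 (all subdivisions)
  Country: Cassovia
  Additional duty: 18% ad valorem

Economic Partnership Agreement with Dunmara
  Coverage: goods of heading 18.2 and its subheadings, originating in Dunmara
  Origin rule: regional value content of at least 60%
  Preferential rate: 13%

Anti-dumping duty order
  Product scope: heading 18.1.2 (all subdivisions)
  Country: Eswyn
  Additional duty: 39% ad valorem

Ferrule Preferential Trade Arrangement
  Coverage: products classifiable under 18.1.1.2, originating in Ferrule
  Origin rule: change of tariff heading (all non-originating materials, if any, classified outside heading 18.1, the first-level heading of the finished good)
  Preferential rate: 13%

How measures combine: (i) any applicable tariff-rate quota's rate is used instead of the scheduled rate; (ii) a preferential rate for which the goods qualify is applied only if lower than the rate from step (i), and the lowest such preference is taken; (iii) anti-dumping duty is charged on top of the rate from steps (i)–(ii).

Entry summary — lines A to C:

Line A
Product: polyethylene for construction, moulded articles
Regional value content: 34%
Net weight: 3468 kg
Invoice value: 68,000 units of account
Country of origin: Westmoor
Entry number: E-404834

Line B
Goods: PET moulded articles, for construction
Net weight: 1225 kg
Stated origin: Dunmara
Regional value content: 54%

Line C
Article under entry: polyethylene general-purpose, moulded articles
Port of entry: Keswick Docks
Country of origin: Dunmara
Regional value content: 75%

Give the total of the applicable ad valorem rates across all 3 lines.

70%

Line A: polyethylene → 18.2; moulded articles → 18.2.2; for construction → 18.2.2.1. Scheduled 21%. Westmoor agreement on 18.2: RVC < 45%. → 21%.
Line B: PET → 18.1; moulded articles → 18.1.2; for construction → 18.1.2.2. Scheduled 15%. quota on 18.1.2 exhausted → over-quota 36%; Dunmara agreement on 18.2: 18.1.2.2 not covered. → 36%.
Line C: polyethylene → 18.2; moulded articles → 18.2.2; general-purpose → 18.2.2.2. Scheduled 18%. Dunmara agreement on 18.2: RVC ≥ 60% → 13% available; preferential 13%. → 13%.
Sum: 21% + 36% + 13% = 70%.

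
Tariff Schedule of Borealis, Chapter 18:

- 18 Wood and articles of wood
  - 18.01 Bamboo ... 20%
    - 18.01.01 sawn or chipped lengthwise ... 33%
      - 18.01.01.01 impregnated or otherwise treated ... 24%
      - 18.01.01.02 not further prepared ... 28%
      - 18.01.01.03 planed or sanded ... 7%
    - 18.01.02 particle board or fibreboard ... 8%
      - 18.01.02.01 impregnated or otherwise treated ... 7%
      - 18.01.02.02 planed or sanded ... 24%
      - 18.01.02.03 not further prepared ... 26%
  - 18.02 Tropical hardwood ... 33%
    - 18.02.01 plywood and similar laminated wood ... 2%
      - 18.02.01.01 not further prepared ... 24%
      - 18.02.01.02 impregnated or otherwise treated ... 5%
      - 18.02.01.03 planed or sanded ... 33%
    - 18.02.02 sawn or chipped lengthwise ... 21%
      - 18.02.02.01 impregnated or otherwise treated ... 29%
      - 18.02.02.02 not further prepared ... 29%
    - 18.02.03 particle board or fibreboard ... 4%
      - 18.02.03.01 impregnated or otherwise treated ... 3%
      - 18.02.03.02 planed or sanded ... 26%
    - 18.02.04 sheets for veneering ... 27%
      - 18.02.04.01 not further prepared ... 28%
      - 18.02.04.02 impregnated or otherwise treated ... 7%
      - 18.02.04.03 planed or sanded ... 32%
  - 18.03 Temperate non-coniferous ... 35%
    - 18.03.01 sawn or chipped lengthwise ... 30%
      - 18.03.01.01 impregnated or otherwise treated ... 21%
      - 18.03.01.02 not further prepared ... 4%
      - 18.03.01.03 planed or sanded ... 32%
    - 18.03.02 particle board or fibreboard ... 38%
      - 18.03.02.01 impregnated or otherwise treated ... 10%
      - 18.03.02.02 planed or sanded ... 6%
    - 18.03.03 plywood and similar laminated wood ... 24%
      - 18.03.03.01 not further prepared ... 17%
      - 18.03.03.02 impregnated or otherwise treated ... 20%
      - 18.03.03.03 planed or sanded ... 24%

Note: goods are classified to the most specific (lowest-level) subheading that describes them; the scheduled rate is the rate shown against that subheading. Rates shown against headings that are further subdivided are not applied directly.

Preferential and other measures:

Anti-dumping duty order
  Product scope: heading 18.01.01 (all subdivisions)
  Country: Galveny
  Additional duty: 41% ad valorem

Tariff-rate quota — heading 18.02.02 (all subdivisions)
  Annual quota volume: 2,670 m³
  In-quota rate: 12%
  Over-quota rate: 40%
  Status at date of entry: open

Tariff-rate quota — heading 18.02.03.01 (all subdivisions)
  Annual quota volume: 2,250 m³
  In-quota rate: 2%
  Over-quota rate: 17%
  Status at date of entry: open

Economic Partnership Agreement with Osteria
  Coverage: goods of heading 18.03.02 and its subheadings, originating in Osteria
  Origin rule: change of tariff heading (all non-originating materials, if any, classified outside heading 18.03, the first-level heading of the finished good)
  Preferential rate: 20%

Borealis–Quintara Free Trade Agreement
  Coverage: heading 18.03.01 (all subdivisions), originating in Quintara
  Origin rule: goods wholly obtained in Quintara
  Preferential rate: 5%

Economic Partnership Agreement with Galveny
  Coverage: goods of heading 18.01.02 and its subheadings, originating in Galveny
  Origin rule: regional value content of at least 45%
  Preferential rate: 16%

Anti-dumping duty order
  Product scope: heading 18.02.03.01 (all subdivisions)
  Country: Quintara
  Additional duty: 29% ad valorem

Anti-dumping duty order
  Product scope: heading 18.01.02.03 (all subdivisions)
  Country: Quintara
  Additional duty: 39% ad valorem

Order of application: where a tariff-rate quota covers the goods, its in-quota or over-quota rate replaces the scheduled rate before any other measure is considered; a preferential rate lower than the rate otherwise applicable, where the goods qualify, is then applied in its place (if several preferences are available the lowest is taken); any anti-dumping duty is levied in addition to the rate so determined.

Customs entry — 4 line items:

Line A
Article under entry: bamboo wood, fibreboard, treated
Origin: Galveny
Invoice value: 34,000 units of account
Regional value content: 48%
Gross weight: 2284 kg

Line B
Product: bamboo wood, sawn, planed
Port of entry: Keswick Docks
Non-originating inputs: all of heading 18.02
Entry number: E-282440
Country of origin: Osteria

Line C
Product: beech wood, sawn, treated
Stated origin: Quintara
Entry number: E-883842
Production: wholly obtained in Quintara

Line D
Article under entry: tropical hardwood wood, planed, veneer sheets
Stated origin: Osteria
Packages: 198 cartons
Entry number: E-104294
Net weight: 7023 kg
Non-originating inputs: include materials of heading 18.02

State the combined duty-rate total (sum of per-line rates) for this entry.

Line A: bamboo → 18.01; fibreboard → 18.01.02; treated → 18.01.02.01. Scheduled 7%. Galveny agreement on 18.01.02: RVC ≥ 45% → 16% available; preference 16% not lower than 7% → no reduction. → 7%.
Line B: bamboo → 18.01; sawn → 18.01.01; planed → 18.01.01.03. Scheduled 7%. Osteria agreement on 18.03.02: 18.01.01.03 not covered. → 7%.
Line C: beech → 18.03; sawn → 18.03.01; treated → 18.03.01.01. Scheduled 21%. Quintara agreement on 18.03.01: wholly obtained → 5% available; preferential 5%. → 5%.
Line D: tropical hardwood → 18.02; veneer sheets → 18.02.04; planed → 18.02.04.03. Scheduled 32%. Osteria agreement on 18.03.02: 18.02.04.03 not covered. → 32%.
Sum: 7% + 7% + 5% + 32% = 51%.

51%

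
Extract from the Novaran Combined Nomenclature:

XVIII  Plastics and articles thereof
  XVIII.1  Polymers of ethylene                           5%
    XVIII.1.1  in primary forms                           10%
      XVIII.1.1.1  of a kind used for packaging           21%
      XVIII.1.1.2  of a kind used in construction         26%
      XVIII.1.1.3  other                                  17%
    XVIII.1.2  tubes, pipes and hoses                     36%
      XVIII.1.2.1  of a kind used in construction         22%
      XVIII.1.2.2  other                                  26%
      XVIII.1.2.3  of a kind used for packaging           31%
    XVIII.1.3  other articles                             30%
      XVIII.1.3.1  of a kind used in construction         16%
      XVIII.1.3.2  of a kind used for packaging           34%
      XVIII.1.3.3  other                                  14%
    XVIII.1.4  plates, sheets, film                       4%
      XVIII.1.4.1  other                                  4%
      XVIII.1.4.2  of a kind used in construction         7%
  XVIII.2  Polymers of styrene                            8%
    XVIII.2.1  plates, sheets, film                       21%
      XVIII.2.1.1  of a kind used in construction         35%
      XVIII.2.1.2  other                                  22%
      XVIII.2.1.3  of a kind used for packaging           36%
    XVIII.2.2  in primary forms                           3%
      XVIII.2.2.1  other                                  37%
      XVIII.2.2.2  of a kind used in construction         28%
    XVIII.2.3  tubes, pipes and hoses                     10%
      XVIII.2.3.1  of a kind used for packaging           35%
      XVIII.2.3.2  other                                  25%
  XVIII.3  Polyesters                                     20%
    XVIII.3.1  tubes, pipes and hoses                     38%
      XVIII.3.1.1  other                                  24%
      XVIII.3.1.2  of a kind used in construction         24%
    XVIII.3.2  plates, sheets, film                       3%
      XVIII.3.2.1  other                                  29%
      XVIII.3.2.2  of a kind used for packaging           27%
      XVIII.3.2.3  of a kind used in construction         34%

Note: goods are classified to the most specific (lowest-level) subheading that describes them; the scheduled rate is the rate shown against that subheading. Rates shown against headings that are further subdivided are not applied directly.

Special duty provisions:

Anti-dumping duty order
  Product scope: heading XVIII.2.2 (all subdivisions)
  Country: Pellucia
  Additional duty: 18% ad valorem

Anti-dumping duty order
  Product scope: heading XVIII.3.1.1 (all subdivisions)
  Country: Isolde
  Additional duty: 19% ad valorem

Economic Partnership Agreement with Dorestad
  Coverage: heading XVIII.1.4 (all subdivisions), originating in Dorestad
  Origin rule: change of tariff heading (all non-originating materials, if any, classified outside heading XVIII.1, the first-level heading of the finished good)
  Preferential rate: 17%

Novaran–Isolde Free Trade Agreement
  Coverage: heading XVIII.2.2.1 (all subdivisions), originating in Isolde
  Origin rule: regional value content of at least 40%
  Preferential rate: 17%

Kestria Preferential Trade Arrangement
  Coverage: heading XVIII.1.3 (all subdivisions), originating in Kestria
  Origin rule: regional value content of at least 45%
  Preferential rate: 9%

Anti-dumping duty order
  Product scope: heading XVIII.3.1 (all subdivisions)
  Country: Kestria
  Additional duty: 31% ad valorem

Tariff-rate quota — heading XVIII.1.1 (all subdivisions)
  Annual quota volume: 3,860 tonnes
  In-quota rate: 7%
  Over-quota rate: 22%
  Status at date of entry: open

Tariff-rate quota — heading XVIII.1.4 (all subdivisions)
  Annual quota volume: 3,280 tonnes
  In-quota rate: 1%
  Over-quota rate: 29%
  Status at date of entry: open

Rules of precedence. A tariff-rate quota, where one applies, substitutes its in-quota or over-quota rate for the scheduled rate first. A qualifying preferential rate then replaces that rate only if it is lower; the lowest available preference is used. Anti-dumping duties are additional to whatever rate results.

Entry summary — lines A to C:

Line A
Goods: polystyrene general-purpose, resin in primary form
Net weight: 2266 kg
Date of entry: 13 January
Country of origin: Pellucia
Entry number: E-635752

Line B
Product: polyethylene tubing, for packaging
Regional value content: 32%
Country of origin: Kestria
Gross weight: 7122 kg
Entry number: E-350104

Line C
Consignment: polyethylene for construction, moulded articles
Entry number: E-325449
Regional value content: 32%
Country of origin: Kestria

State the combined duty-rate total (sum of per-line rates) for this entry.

Line A: polystyrene → XVIII.2; resin in primary form → XVIII.2.2; general-purpose → XVIII.2.2.1. Scheduled 37%. anti-dumping (Pellucia, XVIII.2.2): +18%; total 37% + 18% = 55%. → 55%.
Line B: polyethylene → XVIII.1; tubing → XVIII.1.2; for packaging → XVIII.1.2.3. Scheduled 31%. Kestria agreement on XVIII.1.3: XVIII.1.2.3 not covered. → 31%.
Line C: polyethylene → XVIII.1; moulded articles → XVIII.1.3; for construction → XVIII.1.3.1. Scheduled 16%. Kestria agreement on XVIII.1.3: RVC < 45%. → 16%.
Sum: 55% + 31% + 16% = 102%.

102%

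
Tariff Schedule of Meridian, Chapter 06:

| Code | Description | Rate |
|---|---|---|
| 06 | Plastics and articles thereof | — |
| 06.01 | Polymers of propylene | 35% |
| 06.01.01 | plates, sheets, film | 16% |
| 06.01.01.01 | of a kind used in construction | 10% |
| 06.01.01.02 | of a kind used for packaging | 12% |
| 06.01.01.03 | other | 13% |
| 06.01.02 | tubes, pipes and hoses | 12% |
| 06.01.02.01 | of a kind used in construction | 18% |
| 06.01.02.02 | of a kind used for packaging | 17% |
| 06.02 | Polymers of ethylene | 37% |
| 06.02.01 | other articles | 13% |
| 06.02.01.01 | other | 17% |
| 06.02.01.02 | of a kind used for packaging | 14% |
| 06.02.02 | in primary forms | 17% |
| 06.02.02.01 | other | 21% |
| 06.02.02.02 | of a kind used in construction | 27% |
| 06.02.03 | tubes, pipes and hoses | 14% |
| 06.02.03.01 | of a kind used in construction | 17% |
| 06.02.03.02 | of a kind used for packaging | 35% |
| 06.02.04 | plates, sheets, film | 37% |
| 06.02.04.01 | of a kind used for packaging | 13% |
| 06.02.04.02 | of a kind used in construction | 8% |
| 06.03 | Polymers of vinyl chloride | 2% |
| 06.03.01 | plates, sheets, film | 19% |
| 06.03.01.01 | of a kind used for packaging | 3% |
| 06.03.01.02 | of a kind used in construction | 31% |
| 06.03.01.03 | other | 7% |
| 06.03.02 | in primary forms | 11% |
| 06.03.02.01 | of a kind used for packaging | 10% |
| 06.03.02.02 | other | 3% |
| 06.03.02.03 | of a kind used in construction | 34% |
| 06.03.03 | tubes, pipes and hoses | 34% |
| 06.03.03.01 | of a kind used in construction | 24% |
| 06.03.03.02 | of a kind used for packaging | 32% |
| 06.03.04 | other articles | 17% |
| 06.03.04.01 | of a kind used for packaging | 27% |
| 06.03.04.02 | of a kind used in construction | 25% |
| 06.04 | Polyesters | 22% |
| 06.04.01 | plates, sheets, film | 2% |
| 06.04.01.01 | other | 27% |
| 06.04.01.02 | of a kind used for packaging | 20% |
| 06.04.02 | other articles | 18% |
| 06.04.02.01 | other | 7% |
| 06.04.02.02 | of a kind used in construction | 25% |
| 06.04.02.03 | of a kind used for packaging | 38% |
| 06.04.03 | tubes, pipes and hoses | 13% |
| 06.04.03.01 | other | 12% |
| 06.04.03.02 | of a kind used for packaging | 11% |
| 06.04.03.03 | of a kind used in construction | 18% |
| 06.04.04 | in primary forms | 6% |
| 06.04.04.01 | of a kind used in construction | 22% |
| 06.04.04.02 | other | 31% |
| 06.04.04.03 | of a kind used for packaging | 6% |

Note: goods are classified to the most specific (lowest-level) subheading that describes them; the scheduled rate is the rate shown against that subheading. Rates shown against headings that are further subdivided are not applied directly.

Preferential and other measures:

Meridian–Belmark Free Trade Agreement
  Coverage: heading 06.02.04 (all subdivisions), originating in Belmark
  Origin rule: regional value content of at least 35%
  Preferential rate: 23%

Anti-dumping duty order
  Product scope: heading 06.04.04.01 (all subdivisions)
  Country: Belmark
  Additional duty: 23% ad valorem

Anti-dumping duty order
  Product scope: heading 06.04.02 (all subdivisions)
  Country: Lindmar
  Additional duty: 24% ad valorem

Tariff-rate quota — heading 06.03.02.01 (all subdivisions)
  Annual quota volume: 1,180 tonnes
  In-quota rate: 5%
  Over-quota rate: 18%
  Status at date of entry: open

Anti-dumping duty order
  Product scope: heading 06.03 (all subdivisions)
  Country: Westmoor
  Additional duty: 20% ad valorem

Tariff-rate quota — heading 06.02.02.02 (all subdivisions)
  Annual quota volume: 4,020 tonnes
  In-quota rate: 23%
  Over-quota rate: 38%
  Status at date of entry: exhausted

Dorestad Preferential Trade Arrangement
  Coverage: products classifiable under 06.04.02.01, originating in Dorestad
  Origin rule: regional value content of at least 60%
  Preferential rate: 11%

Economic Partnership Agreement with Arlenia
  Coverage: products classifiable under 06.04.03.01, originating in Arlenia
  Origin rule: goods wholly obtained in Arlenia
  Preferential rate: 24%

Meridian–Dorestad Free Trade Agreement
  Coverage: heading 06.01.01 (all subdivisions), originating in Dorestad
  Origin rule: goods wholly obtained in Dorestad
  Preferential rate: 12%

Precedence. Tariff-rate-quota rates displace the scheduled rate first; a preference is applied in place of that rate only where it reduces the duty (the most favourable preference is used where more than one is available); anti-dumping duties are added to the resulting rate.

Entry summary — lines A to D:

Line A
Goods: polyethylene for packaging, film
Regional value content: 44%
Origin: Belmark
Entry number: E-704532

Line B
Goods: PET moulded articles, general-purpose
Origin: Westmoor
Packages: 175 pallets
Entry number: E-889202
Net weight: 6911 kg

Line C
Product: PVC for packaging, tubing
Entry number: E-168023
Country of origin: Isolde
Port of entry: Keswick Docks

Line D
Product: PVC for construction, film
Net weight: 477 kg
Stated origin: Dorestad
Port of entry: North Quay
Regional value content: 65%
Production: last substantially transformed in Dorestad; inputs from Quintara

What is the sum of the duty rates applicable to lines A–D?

83%

Line A: polyethylene → 06.02; film → 06.02.04; for packaging → 06.02.04.01. Scheduled 13%. Belmark agreement on 06.02.04: RVC ≥ 35% → 23% available; preference 23% not lower than 13% → no reduction. → 13%.
Line B: PET → 06.04; moulded articles → 06.04.02; general-purpose → 06.04.02.01. Scheduled 7%. No special measure applies. → 7%.
Line C: PVC → 06.03; tubing → 06.03.03; for packaging → 06.03.03.02. Scheduled 32%. No special measure applies. → 32%.
Line D: PVC → 06.03; film → 06.03.01; for construction → 06.03.01.02. Scheduled 31%. Dorestad agreement on 06.04.02.01: 06.03.01.02 not covered; Dorestad agreement on 06.01.01: 06.03.01.02 not covered. → 31%.
Sum: 13% + 7% + 32% + 31% = 83%.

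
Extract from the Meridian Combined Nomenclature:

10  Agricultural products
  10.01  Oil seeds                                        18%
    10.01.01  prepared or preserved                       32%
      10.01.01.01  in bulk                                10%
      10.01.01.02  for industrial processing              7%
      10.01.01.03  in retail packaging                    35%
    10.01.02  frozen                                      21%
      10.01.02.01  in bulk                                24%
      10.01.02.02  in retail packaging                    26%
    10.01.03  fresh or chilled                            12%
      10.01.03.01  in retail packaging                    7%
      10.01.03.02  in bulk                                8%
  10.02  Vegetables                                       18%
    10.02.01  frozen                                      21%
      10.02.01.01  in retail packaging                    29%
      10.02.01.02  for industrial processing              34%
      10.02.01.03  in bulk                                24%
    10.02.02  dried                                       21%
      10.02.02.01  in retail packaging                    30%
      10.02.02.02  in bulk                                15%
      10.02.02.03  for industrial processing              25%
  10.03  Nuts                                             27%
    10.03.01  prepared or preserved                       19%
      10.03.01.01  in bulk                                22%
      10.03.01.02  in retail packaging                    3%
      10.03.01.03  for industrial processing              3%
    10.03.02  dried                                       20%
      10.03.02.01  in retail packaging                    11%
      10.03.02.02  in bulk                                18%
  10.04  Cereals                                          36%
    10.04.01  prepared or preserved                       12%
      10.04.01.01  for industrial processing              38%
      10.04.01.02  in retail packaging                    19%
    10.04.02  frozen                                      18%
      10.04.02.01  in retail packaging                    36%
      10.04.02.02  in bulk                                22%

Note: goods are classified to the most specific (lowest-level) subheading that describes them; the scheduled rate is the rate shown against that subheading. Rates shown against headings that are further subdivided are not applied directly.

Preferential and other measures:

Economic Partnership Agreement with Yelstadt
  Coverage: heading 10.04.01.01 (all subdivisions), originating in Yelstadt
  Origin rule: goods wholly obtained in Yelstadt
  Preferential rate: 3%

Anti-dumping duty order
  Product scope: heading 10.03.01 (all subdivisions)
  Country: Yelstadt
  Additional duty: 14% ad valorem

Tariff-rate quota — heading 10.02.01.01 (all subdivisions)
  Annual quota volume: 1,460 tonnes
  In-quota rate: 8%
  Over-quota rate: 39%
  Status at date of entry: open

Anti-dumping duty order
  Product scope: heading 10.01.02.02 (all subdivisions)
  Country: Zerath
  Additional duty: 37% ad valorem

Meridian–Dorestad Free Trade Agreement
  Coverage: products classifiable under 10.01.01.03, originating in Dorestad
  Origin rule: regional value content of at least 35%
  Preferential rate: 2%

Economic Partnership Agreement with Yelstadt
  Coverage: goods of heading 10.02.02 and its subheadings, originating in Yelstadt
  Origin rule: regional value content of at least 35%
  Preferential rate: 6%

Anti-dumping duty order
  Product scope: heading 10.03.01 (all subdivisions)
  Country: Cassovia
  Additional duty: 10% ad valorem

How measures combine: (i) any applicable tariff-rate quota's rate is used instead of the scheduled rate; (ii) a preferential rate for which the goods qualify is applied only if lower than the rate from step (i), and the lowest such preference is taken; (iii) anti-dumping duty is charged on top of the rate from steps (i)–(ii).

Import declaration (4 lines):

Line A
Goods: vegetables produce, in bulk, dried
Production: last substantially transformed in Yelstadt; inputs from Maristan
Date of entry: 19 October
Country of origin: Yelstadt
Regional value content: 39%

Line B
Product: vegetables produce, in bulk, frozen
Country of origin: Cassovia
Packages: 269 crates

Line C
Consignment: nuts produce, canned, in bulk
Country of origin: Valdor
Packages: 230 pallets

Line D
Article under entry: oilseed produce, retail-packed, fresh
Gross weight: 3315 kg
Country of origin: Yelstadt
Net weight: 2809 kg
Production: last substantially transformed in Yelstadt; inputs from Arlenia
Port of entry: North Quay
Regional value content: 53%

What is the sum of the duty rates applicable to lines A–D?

59%

Line A: vegetables → 10.02; dried → 10.02.02; in bulk → 10.02.02.02. Scheduled 15%. Yelstadt agreement on 10.04.01.01: 10.02.02.02 not covered; Yelstadt agreement on 10.02.02: RVC ≥ 35% → 6% available; preferential 6%. → 6%.
Line B: vegetables → 10.02; frozen → 10.02.01; in bulk → 10.02.01.03. Scheduled 24%. No special measure applies. → 24%.
Line C: nuts → 10.03; canned → 10.03.01; in bulk → 10.03.01.01. Scheduled 22%. No special measure applies. → 22%.
Line D: oilseed → 10.01; fresh → 10.01.03; retail-packed → 10.01.03.01. Scheduled 7%. Yelstadt agreement on 10.04.01.01: 10.01.03.01 not covered; Yelstadt agreement on 10.02.02: 10.01.03.01 not covered. → 7%.
Sum: 6% + 24% + 22% + 7% = 59%.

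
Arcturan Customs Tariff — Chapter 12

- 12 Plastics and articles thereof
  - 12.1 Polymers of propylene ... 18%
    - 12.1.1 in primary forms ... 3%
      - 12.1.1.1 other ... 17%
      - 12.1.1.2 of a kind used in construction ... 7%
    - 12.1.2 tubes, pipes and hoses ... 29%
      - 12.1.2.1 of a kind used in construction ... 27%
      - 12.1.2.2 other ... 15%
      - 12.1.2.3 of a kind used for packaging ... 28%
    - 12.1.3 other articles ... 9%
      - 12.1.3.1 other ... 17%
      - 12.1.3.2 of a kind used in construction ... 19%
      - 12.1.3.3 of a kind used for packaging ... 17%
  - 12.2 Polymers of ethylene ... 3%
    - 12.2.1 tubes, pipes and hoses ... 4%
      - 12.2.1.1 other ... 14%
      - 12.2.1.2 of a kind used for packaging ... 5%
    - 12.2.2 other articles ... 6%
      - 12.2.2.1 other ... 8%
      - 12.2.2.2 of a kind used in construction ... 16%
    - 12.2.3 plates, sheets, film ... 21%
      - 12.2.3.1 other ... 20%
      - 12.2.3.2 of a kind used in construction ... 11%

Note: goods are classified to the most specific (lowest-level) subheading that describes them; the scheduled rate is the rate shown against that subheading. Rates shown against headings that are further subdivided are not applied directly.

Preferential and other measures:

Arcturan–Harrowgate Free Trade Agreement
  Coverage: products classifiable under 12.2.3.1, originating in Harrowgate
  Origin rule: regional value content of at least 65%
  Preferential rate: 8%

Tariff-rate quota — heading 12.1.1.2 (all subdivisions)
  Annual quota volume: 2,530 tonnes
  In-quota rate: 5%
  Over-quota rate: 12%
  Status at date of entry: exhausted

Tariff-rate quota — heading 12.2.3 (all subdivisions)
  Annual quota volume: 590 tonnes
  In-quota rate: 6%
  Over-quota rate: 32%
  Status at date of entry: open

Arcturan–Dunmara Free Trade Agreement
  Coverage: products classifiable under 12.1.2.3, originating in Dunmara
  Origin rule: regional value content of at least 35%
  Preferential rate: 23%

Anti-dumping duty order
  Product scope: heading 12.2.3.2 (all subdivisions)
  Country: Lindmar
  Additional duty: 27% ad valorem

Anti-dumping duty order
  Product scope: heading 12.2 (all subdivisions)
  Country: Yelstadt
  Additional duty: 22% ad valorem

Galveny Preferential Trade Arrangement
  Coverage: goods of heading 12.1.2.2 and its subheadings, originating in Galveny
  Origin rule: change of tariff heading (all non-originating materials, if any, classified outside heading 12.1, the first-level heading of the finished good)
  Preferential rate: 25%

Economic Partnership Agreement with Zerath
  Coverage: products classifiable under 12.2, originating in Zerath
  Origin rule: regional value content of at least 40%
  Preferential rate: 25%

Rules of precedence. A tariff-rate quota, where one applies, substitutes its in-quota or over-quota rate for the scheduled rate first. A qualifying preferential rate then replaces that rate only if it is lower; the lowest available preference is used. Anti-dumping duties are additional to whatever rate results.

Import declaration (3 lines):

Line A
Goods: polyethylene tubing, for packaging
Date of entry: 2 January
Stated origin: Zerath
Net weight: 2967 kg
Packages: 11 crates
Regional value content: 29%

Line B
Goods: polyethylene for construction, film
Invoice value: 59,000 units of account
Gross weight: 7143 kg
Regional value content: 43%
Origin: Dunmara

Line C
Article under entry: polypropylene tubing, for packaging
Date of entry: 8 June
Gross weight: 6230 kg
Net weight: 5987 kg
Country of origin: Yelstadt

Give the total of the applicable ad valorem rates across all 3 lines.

39%

Line A: polyethylene → 12.2; tubing → 12.2.1; for packaging → 12.2.1.2. Scheduled 5%. Zerath agreement on 12.2: RVC < 40%. → 5%.
Line B: polyethylene → 12.2; film → 12.2.3; for construction → 12.2.3.2. Scheduled 11%. quota on 12.2.3 open → in-quota 6%; Dunmara agreement on 12.1.2.3: 12.2.3.2 not covered. → 6%.
Line C: polypropylene → 12.1; tubing → 12.1.2; for packaging → 12.1.2.3. Scheduled 28%. No special measure applies. → 28%.
Sum: 5% + 6% + 28% = 39%.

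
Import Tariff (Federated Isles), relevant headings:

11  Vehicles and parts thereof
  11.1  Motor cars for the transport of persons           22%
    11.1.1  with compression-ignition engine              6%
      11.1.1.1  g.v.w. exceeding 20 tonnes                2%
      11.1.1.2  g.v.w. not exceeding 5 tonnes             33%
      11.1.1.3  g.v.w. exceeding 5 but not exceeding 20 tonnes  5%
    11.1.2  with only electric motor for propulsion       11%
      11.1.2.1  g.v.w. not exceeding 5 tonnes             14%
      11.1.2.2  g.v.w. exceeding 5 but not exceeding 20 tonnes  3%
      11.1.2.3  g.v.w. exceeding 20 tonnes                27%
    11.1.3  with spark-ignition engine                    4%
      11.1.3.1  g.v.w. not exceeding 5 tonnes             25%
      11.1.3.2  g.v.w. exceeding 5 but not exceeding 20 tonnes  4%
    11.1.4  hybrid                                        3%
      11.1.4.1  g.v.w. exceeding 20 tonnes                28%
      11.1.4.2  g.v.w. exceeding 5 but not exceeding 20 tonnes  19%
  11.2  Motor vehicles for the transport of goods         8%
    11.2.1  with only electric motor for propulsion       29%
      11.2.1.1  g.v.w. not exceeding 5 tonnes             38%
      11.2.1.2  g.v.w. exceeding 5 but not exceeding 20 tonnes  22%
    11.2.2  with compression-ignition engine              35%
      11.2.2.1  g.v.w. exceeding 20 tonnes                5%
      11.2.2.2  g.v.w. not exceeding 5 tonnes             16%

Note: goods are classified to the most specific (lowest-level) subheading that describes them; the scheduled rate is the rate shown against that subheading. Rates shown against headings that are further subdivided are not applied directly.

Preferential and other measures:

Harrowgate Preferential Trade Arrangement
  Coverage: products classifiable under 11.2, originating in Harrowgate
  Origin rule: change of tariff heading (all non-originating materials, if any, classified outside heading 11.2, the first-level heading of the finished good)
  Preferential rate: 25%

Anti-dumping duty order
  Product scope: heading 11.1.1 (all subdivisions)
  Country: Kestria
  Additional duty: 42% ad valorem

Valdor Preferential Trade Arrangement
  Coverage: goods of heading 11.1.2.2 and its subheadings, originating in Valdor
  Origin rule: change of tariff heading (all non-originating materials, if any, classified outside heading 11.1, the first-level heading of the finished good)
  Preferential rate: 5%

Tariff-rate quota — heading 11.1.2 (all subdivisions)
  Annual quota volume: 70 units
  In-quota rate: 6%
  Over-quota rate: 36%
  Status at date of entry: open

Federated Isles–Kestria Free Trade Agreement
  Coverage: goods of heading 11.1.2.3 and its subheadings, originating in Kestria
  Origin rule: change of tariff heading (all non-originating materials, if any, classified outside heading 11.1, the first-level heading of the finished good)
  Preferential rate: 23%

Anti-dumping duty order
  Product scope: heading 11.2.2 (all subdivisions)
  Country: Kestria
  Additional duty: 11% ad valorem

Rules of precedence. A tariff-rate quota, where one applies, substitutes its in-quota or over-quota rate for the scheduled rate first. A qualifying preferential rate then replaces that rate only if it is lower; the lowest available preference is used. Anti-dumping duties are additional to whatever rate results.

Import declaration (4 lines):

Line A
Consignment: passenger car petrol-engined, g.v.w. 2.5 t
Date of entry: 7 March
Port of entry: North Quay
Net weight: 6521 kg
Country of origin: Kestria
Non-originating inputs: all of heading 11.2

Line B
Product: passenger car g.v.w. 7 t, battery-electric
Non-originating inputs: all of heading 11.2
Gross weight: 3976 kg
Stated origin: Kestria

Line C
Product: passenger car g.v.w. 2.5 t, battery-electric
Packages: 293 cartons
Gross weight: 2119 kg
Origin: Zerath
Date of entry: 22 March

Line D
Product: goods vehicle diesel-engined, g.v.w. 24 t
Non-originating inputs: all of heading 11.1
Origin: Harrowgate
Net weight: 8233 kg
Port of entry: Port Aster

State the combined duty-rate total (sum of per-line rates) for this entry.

42%

Line A: passenger car → 11.1; petrol-engined → 11.1.3; g.v.w. 2.5 t → 11.1.3.1. Scheduled 25%. Kestria agreement on 11.1.2.3: 11.1.3.1 not covered. → 25%.
Line B: passenger car → 11.1; battery-electric → 11.1.2; g.v.w. 7 t → 11.1.2.2. Scheduled 3%. quota on 11.1.2 open → in-quota 6%; Kestria agreement on 11.1.2.3: 11.1.2.2 not covered. → 6%.
Line C: passenger car → 11.1; battery-electric → 11.1.2; g.v.w. 2.5 t → 11.1.2.1. Scheduled 14%. quota on 11.1.2 open → in-quota 6%. → 6%.
Line D: goods vehicle → 11.2; diesel-engined → 11.2.2; g.v.w. 24 t → 11.2.2.1. Scheduled 5%. Harrowgate agreement on 11.2: CTH met → 25% available; preference 25% not lower than 5% → no reduction. → 5%.
Sum: 25% + 6% + 6% + 5% = 42%.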